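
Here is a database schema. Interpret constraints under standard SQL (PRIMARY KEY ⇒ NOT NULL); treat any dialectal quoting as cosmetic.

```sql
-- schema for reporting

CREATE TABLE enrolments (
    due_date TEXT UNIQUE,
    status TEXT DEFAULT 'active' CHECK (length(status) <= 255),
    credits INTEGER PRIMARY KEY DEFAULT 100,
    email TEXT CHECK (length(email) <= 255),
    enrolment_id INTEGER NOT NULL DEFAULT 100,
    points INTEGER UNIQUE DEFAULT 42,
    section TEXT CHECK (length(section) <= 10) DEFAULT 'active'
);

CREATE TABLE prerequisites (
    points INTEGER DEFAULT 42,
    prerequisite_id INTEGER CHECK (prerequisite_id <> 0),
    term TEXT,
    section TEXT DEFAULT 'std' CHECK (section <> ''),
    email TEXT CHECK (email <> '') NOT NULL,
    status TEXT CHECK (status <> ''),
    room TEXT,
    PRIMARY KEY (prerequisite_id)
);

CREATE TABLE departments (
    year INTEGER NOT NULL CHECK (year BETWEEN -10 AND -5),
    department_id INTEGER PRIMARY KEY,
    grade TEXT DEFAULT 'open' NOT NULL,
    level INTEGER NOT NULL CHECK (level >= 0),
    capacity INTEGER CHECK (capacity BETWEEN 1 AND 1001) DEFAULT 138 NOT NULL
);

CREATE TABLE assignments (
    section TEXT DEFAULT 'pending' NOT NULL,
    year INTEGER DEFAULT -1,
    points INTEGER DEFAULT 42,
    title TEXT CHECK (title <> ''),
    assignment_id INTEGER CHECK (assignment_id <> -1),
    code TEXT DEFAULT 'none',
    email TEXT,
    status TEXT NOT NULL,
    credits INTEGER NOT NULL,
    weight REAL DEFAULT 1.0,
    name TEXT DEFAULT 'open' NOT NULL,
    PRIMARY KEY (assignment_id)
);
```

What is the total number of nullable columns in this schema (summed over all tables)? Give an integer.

enrolments: 5 nullable (due_date, status, email, points, section — PK (credits) and explicit NOT NULL columns excluded).
prerequisites: 5 nullable (points, term, section, status, room — PK (prerequisite_id) and explicit NOT NULL columns excluded).
departments: 0 nullable (none — PK (department_id) and explicit NOT NULL columns excluded).
assignments: 6 nullable (year, points, title, code, email, weight — PK (assignment_id) and explicit NOT NULL columns excluded).
Total: 5 + 5 + 0 + 6 = 16.

16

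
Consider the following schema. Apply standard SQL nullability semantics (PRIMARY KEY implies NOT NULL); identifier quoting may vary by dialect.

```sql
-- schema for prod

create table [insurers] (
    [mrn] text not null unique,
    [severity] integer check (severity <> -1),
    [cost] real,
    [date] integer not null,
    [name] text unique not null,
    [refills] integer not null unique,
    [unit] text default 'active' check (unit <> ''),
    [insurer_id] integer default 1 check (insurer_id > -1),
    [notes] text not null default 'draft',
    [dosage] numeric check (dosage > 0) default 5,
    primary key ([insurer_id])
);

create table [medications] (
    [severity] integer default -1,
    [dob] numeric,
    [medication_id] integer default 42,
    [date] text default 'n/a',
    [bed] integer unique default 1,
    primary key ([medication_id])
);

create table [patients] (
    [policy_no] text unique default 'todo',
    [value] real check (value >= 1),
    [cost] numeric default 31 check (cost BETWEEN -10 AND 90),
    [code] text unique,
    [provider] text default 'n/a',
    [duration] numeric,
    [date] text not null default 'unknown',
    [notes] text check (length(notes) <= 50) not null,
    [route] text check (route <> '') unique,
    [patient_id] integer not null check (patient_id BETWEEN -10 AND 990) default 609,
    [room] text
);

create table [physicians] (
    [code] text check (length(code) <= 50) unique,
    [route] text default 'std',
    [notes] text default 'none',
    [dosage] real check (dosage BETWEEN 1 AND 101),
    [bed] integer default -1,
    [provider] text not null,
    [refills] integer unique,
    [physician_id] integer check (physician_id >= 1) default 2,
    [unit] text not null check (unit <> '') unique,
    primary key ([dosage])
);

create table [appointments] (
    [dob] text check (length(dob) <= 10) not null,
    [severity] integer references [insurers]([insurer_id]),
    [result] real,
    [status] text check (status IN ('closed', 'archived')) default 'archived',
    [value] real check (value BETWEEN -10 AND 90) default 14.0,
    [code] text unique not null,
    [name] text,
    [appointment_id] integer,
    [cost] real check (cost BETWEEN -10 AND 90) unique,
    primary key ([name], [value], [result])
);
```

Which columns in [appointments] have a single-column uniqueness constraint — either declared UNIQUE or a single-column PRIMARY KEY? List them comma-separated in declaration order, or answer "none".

code, cost

- dob: no UNIQUE or single-column PK constraint.
- severity: no UNIQUE or single-column PK constraint.
- result: part of a composite PRIMARY KEY — only the tuple is unique, not this column on its own.
- status: no UNIQUE or single-column PK constraint.
- value: part of a composite PRIMARY KEY — only the tuple is unique, not this column on its own.
- code: declared UNIQUE → unique.
- name: part of a composite PRIMARY KEY — only the tuple is unique, not this column on its own.
- appointment_id: no UNIQUE or single-column PK constraint.
- cost: declared UNIQUE → unique.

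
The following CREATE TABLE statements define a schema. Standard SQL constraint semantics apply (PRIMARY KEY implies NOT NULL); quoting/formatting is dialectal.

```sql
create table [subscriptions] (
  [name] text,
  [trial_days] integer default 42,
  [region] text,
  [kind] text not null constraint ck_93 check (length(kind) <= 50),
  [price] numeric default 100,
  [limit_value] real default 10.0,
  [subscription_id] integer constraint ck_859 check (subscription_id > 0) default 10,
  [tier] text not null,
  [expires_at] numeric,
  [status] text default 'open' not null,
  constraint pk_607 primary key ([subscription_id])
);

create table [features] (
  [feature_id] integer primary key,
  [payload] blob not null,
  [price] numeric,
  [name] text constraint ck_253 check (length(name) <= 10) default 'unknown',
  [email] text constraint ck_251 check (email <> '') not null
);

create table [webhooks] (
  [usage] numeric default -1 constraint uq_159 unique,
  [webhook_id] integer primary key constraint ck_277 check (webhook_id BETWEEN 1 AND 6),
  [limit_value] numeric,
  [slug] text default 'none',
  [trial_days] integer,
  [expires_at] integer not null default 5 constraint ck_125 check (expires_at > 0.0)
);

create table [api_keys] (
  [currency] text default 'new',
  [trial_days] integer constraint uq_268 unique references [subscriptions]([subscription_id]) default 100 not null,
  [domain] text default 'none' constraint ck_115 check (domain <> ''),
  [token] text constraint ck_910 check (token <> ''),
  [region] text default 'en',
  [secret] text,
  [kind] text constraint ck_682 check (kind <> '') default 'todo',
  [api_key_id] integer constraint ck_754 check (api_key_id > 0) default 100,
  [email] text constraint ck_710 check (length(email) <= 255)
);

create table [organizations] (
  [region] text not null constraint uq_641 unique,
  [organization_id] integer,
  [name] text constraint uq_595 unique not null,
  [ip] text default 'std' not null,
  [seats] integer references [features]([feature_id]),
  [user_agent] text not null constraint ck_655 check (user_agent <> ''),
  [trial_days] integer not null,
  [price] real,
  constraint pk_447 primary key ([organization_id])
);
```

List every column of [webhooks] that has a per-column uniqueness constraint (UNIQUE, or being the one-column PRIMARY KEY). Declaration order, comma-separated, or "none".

usage, webhook_id

- usage: declared UNIQUE → unique.
- webhook_id: single-column PRIMARY KEY → unique.
- limit_value: no UNIQUE or single-column PK constraint.
- slug: no UNIQUE or single-column PK constraint.
- trial_days: no UNIQUE or single-column PK constraint.
- expires_at: no UNIQUE or single-column PK constraint.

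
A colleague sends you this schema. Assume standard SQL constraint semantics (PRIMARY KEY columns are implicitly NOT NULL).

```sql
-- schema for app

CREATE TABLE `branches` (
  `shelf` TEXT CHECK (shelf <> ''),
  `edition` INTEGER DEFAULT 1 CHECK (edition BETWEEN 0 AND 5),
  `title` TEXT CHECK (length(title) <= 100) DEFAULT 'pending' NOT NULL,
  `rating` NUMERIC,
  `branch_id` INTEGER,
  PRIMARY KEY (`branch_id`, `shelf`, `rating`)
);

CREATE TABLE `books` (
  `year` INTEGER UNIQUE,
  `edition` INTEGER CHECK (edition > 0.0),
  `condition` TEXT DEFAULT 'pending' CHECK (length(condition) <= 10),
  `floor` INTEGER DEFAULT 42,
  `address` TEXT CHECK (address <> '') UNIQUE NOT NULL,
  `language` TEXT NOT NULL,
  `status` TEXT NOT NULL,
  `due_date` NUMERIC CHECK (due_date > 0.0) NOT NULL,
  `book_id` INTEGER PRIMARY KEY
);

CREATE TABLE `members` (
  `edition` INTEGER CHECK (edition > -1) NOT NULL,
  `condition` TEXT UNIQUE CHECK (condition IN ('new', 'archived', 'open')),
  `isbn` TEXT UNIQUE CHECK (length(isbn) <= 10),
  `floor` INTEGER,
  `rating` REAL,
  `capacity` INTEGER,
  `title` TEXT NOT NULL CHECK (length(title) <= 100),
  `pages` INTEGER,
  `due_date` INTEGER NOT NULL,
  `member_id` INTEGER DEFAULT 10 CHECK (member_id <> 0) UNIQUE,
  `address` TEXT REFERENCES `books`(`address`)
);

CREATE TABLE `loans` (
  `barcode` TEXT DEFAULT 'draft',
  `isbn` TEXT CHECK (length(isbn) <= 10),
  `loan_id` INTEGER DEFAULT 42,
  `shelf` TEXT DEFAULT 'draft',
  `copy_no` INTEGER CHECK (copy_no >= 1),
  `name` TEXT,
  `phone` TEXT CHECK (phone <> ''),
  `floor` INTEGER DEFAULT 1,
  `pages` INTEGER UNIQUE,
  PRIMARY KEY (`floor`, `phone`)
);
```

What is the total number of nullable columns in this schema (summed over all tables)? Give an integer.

20

branches: 1 nullable (edition — PK (branch_id, shelf, rating) and explicit NOT NULL columns excluded).
books: 4 nullable (year, edition, condition, floor — PK (book_id) and explicit NOT NULL columns excluded).
members: 8 nullable (condition, isbn, floor, rating, capacity, pages, member_id, address — PK none and explicit NOT NULL columns excluded).
loans: 7 nullable (barcode, isbn, loan_id, shelf, copy_no, name, pages — PK (floor, phone) and explicit NOT NULL columns excluded).
Total: 1 + 4 + 8 + 7 = 20.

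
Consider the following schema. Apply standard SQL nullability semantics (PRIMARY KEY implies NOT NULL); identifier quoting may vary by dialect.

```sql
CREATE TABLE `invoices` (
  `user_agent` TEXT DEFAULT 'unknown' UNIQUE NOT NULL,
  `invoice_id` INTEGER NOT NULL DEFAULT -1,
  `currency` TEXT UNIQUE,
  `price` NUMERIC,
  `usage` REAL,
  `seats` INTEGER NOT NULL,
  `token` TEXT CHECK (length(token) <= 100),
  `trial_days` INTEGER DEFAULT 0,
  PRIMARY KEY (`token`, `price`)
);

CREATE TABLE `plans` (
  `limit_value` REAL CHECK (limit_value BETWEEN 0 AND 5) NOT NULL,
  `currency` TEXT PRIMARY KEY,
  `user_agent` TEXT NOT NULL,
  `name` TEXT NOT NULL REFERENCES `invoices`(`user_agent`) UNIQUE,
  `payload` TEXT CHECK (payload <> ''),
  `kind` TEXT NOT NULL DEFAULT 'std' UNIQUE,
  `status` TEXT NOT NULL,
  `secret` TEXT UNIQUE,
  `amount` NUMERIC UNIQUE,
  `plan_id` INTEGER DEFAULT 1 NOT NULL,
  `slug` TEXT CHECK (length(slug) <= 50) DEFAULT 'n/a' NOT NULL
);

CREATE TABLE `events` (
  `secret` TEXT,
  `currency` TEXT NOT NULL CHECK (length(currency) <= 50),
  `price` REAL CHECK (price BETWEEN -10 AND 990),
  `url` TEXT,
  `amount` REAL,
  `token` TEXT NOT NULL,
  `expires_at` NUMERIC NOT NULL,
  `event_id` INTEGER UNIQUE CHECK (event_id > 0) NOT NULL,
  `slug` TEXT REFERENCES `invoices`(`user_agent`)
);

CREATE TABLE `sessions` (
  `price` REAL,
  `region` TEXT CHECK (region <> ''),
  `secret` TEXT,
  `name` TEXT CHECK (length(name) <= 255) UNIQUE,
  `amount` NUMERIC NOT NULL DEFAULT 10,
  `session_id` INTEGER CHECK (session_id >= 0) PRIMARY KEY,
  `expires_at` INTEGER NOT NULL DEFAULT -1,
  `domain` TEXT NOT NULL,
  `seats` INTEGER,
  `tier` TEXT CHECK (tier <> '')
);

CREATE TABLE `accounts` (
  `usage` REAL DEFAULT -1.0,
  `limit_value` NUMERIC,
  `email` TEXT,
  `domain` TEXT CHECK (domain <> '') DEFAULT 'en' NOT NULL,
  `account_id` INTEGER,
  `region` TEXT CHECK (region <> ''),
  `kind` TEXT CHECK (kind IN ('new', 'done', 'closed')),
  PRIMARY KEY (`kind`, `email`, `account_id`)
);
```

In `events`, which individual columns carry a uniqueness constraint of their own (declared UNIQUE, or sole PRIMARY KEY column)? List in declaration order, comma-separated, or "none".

event_id

- secret: no UNIQUE or single-column PK constraint.
- currency: no UNIQUE or single-column PK constraint.
- price: no UNIQUE or single-column PK constraint.
- url: no UNIQUE or single-column PK constraint.
- amount: no UNIQUE or single-column PK constraint.
- token: no UNIQUE or single-column PK constraint.
- expires_at: no UNIQUE or single-column PK constraint.
- event_id: declared UNIQUE → unique.
- slug: no UNIQUE or single-column PK constraint.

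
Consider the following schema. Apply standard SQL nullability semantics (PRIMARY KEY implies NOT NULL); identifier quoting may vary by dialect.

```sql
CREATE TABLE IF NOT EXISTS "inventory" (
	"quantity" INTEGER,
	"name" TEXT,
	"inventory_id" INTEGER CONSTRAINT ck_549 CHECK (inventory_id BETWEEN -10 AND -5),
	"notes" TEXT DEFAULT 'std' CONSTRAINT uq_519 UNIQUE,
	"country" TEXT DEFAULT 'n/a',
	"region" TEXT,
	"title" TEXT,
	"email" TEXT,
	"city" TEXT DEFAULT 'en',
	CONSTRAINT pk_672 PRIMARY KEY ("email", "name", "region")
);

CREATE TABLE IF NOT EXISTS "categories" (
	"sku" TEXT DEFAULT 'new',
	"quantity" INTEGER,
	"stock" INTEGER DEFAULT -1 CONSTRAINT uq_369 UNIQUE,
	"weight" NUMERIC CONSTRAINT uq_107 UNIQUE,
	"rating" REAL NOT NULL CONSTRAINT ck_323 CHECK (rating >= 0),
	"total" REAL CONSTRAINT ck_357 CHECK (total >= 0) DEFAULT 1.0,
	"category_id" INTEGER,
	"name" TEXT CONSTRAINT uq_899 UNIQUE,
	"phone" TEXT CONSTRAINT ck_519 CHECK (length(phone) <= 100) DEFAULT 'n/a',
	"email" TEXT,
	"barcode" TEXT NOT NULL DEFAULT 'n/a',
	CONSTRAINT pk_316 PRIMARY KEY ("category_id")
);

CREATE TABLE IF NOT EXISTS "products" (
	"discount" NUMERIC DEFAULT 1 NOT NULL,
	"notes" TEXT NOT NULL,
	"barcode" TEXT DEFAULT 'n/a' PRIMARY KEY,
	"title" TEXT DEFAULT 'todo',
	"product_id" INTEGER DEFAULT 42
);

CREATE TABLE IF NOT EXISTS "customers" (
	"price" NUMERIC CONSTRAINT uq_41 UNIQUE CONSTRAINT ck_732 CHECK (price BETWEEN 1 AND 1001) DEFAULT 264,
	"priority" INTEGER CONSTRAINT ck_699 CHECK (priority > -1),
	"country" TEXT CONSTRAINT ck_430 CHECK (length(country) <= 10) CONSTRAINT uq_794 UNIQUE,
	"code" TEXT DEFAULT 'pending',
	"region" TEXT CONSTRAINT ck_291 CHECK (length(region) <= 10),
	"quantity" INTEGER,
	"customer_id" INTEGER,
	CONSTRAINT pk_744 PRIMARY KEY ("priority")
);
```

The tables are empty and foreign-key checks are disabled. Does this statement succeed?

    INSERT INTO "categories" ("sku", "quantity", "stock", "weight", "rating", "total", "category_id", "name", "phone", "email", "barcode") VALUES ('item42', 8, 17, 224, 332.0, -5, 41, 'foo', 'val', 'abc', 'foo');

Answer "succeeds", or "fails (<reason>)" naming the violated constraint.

fails (CHECK on total)

The value -5 for total violates CHECK (total >= 0).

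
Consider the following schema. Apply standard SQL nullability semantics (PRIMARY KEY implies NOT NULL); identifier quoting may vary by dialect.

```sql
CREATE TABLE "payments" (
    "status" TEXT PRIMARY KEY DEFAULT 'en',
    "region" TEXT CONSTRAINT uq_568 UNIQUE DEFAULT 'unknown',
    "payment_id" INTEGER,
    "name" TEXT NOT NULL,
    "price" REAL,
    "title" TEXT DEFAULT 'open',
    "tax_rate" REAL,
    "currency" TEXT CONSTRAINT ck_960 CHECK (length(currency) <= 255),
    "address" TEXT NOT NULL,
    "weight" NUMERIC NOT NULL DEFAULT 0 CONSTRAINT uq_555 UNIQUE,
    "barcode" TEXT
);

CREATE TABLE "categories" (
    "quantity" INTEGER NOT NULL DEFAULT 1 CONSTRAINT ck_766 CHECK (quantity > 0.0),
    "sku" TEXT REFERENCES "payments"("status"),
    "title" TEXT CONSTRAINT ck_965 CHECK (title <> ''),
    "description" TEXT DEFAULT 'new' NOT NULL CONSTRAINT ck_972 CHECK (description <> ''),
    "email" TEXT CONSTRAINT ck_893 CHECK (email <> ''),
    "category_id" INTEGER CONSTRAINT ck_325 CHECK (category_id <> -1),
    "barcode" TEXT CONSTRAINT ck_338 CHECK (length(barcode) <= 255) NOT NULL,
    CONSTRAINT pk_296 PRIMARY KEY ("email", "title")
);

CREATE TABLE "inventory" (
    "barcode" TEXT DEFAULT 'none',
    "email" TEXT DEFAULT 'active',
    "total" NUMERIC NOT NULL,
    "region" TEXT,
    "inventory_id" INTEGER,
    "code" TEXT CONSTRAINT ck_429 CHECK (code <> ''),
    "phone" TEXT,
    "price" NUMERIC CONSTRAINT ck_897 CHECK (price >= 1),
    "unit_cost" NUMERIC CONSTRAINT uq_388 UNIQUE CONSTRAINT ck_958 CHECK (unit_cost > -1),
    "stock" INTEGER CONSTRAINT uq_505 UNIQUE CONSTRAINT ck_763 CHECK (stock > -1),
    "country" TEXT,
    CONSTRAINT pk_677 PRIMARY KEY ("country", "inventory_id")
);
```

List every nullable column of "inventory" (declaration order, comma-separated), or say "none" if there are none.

- barcode: DEFAULT only fills an omitted column; an explicit NULL is still allowed → nullable.
- email: DEFAULT only fills an omitted column; an explicit NULL is still allowed → nullable.
- total: declared NOT NULL → not nullable.
- region: no NOT NULL constraint applies → nullable.
- inventory_id: part of the PRIMARY KEY, which implies NOT NULL → not nullable.
- code: CHECK does not forbid NULL (a CHECK constraint passes when its expression is NULL) → nullable.
- phone: no NOT NULL constraint applies → nullable.
- price: CHECK does not forbid NULL (a CHECK constraint passes when its expression is NULL) → nullable.
- unit_cost: CHECK does not forbid NULL (a CHECK constraint passes when its expression is NULL) → nullable.
- stock: CHECK does not forbid NULL (a CHECK constraint passes when its expression is NULL) → nullable.
- country: part of the PRIMARY KEY, which implies NOT NULL → not nullable.

barcode, email, region, code, phone, price, unit_cost, stock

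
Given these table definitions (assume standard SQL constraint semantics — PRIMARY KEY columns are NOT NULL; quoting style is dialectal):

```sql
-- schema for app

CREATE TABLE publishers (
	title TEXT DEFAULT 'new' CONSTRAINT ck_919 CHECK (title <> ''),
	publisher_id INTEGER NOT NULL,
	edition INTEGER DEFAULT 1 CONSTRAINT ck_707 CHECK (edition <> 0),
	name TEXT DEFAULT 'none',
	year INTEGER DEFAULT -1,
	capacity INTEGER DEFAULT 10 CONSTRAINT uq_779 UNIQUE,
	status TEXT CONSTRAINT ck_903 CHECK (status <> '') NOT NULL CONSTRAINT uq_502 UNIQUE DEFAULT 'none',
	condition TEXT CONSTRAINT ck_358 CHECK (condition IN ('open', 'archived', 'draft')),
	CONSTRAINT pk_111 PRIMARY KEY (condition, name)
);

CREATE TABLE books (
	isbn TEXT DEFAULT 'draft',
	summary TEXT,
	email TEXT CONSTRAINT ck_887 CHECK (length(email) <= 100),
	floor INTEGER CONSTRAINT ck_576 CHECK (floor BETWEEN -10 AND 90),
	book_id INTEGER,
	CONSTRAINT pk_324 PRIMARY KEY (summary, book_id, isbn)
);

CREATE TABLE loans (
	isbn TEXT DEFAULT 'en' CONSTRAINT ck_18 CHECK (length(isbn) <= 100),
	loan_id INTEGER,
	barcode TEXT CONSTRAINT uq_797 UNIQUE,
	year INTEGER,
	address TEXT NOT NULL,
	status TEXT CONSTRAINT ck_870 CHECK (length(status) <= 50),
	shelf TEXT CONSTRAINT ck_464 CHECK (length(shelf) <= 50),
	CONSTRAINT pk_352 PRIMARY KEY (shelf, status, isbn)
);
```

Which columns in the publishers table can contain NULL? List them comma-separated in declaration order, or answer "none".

title, edition, year, capacity

- title: CHECK does not forbid NULL (a CHECK constraint passes when its expression is NULL) → nullable.
- publisher_id: declared NOT NULL → not nullable.
- edition: CHECK does not forbid NULL (a CHECK constraint passes when its expression is NULL) → nullable.
- name: part of the PRIMARY KEY, which implies NOT NULL → not nullable.
- year: DEFAULT only fills an omitted column; an explicit NULL is still allowed → nullable.
- capacity: UNIQUE does not imply NOT NULL → nullable.
- status: declared NOT NULL → not nullable.
- condition: part of the PRIMARY KEY, which implies NOT NULL → not nullable.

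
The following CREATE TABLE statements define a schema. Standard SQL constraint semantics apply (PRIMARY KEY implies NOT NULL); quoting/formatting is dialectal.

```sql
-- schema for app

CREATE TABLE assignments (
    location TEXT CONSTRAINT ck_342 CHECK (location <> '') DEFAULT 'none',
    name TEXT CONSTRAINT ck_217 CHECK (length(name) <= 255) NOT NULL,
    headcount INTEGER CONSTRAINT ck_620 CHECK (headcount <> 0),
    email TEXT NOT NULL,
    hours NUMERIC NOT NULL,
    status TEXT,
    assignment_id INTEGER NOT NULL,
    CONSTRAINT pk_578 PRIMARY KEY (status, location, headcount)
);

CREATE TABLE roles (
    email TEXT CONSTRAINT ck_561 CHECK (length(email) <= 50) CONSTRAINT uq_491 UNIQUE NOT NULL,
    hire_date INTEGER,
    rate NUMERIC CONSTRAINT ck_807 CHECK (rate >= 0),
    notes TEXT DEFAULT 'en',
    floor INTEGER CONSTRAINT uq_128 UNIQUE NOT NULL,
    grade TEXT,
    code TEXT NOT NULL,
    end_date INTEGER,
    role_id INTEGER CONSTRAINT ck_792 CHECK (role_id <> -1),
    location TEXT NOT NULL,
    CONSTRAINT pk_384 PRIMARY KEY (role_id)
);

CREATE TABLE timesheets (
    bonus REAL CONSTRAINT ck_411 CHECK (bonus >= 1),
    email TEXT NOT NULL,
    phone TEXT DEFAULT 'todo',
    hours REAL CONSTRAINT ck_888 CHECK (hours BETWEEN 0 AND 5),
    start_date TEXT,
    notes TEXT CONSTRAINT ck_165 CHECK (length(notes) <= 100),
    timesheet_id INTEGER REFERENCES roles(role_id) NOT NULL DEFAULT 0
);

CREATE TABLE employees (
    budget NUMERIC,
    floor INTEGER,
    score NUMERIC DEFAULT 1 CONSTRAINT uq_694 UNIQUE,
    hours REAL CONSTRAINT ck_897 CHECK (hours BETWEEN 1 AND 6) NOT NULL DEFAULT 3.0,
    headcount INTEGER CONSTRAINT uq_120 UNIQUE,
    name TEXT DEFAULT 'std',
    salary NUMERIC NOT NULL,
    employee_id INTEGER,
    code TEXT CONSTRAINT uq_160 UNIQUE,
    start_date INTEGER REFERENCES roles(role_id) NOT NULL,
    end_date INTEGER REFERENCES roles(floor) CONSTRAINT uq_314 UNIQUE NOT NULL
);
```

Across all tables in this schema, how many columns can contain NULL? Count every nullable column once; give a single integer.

assignments: 0 nullable (none — PK (status, location, headcount) and explicit NOT NULL columns excluded).
roles: 5 nullable (hire_date, rate, notes, grade, end_date — PK (role_id) and explicit NOT NULL columns excluded).
timesheets: 5 nullable (bonus, phone, hours, start_date, notes — PK none and explicit NOT NULL columns excluded).
employees: 7 nullable (budget, floor, score, headcount, name, employee_id, code — PK none and explicit NOT NULL columns excluded).
Total: 0 + 5 + 5 + 7 = 17.

17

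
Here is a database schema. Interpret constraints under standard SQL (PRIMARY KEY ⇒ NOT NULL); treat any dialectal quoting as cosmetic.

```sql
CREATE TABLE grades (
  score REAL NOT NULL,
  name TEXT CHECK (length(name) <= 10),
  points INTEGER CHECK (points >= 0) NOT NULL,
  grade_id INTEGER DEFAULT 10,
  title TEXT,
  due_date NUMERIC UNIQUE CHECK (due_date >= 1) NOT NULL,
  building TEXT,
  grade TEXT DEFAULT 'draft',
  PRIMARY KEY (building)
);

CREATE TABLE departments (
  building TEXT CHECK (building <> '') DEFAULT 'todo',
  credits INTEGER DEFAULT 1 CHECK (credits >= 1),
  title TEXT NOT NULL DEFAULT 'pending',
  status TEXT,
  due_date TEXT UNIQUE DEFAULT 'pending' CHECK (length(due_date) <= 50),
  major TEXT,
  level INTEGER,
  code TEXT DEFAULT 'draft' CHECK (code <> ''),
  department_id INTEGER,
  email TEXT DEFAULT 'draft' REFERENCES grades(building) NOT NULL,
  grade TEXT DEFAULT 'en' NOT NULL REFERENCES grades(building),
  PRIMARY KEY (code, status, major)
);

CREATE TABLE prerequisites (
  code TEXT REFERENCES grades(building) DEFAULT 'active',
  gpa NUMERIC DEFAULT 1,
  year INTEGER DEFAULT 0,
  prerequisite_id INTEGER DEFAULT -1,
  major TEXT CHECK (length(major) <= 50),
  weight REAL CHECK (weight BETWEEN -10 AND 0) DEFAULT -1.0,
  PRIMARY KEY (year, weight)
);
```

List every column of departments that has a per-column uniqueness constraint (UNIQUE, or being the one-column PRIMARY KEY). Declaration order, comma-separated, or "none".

due_date

- building: no UNIQUE or single-column PK constraint.
- credits: no UNIQUE or single-column PK constraint.
- title: no UNIQUE or single-column PK constraint.
- status: part of a composite PRIMARY KEY — only the tuple is unique, not this column on its own.
- due_date: declared UNIQUE → unique.
- major: part of a composite PRIMARY KEY — only the tuple is unique, not this column on its own.
- level: no UNIQUE or single-column PK constraint.
- code: part of a composite PRIMARY KEY — only the tuple is unique, not this column on its own.
- department_id: no UNIQUE or single-column PK constraint.
- email: no UNIQUE or single-column PK constraint.
- grade: no UNIQUE or single-column PK constraint.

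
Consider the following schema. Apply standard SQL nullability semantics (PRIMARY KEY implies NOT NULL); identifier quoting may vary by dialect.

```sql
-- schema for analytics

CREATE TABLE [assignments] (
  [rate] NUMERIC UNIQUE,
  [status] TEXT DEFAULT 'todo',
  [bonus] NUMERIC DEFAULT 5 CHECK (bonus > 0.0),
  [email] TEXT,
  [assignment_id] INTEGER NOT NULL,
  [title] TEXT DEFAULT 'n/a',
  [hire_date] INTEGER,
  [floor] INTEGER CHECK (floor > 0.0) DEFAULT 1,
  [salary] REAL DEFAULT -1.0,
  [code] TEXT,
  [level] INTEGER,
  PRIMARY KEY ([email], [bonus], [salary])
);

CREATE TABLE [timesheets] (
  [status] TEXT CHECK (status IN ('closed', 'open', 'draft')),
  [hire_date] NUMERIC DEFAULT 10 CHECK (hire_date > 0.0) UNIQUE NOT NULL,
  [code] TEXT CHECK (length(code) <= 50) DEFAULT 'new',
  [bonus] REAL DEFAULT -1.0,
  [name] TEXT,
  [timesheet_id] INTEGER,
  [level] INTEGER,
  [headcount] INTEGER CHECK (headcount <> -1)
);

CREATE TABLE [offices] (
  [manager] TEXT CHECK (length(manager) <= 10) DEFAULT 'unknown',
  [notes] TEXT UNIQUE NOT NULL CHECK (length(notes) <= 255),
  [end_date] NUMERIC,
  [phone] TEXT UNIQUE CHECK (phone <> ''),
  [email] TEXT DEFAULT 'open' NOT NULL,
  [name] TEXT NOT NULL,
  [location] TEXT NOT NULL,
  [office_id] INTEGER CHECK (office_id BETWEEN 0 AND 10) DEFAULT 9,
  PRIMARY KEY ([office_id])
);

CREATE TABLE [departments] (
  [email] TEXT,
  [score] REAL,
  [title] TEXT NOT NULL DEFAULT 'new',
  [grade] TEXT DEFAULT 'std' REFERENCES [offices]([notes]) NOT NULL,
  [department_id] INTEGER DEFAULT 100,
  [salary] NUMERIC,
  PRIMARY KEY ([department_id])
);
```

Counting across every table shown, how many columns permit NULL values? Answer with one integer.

assignments: 7 nullable (rate, status, title, hire_date, floor, code, level — PK (email, bonus, salary) and explicit NOT NULL columns excluded).
timesheets: 7 nullable (status, code, bonus, name, timesheet_id, level, headcount — PK none and explicit NOT NULL columns excluded).
offices: 3 nullable (manager, end_date, phone — PK (office_id) and explicit NOT NULL columns excluded).
departments: 3 nullable (email, score, salary — PK (department_id) and explicit NOT NULL columns excluded).
Total: 7 + 7 + 3 + 3 = 20.

20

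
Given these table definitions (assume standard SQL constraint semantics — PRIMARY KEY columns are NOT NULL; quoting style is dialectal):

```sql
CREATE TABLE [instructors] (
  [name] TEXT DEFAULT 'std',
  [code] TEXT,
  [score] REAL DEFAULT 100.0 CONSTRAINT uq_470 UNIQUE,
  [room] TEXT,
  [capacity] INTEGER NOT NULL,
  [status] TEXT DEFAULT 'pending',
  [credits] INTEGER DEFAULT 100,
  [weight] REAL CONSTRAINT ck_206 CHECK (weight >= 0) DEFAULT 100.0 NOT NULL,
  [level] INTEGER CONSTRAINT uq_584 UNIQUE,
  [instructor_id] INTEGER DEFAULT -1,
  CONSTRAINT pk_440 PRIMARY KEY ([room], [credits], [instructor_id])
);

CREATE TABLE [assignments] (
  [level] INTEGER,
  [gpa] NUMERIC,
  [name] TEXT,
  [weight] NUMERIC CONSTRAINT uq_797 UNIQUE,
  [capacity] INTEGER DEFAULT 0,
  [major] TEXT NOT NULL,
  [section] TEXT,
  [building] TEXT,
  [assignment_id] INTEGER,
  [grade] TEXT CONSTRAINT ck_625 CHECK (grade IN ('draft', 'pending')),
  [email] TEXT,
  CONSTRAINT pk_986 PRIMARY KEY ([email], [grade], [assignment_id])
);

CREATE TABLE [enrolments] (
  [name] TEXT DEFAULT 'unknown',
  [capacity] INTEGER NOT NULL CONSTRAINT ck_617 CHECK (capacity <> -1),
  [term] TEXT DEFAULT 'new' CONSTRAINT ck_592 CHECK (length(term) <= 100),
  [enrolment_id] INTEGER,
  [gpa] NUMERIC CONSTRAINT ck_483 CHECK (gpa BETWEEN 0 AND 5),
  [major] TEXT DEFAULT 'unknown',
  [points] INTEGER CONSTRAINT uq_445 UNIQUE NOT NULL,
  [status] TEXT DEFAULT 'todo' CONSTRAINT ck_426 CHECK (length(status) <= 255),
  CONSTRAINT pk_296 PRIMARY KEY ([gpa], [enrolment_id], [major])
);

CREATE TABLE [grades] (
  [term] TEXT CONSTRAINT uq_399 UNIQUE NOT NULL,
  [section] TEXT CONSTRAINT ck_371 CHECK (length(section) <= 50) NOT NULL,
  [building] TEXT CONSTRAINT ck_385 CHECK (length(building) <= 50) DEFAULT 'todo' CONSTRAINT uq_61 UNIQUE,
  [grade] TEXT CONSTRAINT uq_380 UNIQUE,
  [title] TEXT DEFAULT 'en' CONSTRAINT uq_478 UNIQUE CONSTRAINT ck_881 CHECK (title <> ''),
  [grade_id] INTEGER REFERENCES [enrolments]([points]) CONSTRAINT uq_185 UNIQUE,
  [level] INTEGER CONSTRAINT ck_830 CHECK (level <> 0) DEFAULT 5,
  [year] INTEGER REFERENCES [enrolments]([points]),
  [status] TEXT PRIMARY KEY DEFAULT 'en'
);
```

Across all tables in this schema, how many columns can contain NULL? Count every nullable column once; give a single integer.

21

instructors: 5 nullable (name, code, score, status, level — PK (room, credits, instructor_id) and explicit NOT NULL columns excluded).
assignments: 7 nullable (level, gpa, name, weight, capacity, section, building — PK (email, grade, assignment_id) and explicit NOT NULL columns excluded).
enrolments: 3 nullable (name, term, status — PK (gpa, enrolment_id, major) and explicit NOT NULL columns excluded).
grades: 6 nullable (building, grade, title, grade_id, level, year — PK (status) and explicit NOT NULL columns excluded).
Total: 5 + 7 + 3 + 6 = 21.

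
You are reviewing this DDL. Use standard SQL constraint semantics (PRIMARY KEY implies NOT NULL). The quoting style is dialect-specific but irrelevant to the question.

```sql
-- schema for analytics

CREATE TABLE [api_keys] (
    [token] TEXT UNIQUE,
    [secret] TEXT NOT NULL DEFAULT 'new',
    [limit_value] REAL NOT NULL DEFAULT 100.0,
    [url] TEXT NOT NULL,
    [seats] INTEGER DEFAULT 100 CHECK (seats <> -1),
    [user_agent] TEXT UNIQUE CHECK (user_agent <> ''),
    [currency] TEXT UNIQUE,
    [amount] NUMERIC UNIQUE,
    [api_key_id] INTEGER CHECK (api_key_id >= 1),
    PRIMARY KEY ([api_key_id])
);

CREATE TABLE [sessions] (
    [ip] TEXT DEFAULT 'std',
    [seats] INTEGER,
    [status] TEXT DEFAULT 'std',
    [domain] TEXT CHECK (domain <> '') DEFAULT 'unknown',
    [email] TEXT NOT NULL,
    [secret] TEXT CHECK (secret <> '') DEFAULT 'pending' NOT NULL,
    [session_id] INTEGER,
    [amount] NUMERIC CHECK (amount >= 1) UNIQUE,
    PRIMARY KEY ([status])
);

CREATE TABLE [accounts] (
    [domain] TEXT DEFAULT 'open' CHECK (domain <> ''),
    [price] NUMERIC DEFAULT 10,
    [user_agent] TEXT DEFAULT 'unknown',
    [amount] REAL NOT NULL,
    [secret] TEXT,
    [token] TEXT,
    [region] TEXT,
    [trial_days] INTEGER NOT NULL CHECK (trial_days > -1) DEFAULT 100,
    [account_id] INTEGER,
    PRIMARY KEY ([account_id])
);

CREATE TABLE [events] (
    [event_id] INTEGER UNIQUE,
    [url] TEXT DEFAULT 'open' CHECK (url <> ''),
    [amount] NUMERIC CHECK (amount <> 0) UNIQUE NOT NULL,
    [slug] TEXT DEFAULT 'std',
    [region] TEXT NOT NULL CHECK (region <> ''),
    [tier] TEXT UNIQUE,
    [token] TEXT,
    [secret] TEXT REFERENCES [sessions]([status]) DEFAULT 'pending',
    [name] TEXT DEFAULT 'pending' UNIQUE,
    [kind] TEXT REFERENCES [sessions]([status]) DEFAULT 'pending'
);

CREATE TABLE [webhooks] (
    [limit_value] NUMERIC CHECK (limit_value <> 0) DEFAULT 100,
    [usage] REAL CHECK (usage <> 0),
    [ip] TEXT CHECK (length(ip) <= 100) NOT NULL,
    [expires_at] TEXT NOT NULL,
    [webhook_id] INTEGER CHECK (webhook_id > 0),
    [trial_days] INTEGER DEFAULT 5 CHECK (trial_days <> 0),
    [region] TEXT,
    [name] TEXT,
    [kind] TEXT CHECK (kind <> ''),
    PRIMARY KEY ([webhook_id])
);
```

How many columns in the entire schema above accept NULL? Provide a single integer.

30

api_keys: 5 nullable (token, seats, user_agent, currency, amount — PK (api_key_id) and explicit NOT NULL columns excluded).
sessions: 5 nullable (ip, seats, domain, session_id, amount — PK (status) and explicit NOT NULL columns excluded).
accounts: 6 nullable (domain, price, user_agent, secret, token, region — PK (account_id) and explicit NOT NULL columns excluded).
events: 8 nullable (event_id, url, slug, tier, token, secret, name, kind — PK none and explicit NOT NULL columns excluded).
webhooks: 6 nullable (limit_value, usage, trial_days, region, name, kind — PK (webhook_id) and explicit NOT NULL columns excluded).
Total: 5 + 5 + 6 + 8 + 6 = 30.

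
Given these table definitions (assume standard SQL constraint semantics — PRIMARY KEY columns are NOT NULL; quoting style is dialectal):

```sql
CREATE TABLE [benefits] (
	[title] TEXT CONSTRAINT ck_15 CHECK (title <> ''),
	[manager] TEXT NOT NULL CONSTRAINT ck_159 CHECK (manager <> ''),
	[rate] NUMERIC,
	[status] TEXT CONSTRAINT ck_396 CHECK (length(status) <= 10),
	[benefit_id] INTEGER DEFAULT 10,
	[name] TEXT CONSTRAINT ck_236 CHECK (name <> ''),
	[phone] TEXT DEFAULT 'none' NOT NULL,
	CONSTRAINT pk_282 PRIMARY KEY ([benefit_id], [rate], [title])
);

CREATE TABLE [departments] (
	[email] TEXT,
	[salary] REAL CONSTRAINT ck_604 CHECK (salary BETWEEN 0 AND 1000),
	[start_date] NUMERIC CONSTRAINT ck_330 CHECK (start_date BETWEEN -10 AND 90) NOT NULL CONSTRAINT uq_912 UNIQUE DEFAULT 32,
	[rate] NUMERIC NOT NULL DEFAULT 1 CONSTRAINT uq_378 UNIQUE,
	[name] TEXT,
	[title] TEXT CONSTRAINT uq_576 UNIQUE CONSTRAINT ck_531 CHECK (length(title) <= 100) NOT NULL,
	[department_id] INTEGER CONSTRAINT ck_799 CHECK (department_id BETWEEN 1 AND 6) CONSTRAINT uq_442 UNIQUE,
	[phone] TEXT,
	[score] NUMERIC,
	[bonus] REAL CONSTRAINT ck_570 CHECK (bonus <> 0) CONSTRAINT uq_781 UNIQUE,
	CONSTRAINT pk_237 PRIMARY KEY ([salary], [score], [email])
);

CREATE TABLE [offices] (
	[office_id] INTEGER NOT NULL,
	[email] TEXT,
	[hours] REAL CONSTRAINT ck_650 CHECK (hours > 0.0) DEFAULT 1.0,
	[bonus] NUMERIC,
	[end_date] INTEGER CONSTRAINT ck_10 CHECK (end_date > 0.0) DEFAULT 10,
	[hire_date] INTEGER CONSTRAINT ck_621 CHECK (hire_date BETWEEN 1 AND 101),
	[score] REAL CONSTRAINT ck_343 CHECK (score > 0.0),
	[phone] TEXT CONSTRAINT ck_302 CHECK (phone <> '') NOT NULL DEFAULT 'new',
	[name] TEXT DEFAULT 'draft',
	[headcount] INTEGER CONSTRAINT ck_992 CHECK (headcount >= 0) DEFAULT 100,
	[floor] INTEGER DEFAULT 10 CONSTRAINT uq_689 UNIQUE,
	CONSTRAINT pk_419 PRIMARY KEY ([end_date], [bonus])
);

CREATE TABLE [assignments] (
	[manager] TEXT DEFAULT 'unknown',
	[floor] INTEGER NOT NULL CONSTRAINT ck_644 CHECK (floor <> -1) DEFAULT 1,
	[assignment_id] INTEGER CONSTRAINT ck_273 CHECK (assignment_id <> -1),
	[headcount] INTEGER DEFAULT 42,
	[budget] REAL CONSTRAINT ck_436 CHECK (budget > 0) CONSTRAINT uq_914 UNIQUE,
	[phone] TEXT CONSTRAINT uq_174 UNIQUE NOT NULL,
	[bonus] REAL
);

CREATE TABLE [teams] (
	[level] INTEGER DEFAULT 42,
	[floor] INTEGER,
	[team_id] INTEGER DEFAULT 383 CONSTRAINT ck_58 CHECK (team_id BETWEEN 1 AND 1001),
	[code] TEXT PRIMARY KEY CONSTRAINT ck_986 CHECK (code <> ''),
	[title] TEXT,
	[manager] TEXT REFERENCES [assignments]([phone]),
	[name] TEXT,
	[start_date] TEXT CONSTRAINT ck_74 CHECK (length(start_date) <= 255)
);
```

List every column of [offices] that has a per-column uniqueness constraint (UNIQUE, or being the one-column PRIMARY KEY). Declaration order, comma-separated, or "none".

floor

- office_id: no UNIQUE or single-column PK constraint.
- email: no UNIQUE or single-column PK constraint.
- hours: no UNIQUE or single-column PK constraint.
- bonus: part of a composite PRIMARY KEY — only the tuple is unique, not this column on its own.
- end_date: part of a composite PRIMARY KEY — only the tuple is unique, not this column on its own.
- hire_date: no UNIQUE or single-column PK constraint.
- score: no UNIQUE or single-column PK constraint.
- phone: no UNIQUE or single-column PK constraint.
- name: no UNIQUE or single-column PK constraint.
- headcount: no UNIQUE or single-column PK constraint.
- floor: declared UNIQUE → unique.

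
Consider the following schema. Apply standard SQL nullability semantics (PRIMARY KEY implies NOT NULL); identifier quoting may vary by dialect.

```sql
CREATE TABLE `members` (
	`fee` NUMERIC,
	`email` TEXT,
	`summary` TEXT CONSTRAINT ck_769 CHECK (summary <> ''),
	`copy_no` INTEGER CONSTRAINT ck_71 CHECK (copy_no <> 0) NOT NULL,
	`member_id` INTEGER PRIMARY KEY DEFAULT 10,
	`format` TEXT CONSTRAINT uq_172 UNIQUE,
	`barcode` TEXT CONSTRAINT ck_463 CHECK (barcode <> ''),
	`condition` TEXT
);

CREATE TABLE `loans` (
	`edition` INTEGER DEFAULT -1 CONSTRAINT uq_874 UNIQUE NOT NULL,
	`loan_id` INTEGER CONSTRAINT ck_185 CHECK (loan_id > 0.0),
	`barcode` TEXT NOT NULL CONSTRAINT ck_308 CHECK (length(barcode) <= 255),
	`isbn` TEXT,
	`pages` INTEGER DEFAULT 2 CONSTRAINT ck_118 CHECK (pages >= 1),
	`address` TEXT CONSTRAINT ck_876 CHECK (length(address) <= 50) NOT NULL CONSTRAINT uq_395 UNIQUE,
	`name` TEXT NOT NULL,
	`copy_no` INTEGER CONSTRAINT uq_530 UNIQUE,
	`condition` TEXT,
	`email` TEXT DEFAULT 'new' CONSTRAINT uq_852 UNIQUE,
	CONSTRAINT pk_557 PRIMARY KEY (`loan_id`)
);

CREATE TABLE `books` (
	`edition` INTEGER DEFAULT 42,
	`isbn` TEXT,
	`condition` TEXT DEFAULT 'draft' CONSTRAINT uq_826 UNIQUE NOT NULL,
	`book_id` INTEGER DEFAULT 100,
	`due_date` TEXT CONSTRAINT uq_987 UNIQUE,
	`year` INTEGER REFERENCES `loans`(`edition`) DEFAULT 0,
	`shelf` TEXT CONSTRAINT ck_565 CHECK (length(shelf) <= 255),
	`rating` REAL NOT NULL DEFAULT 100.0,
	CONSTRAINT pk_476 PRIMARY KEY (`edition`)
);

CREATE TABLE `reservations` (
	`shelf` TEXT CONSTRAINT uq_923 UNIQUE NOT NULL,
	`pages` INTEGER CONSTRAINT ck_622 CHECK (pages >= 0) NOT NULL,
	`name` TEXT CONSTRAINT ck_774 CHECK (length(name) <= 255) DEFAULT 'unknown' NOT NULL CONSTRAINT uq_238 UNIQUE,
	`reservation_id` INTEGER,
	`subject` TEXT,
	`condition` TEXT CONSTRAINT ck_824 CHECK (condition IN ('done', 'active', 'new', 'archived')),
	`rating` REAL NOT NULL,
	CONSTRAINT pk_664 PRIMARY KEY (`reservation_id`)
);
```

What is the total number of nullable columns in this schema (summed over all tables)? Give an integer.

members: 6 nullable (fee, email, summary, format, barcode, condition — PK (member_id) and explicit NOT NULL columns excluded).
loans: 5 nullable (isbn, pages, copy_no, condition, email — PK (loan_id) and explicit NOT NULL columns excluded).
books: 5 nullable (isbn, book_id, due_date, year, shelf — PK (edition) and explicit NOT NULL columns excluded).
reservations: 2 nullable (subject, condition — PK (reservation_id) and explicit NOT NULL columns excluded).
Total: 6 + 5 + 5 + 2 = 18.

18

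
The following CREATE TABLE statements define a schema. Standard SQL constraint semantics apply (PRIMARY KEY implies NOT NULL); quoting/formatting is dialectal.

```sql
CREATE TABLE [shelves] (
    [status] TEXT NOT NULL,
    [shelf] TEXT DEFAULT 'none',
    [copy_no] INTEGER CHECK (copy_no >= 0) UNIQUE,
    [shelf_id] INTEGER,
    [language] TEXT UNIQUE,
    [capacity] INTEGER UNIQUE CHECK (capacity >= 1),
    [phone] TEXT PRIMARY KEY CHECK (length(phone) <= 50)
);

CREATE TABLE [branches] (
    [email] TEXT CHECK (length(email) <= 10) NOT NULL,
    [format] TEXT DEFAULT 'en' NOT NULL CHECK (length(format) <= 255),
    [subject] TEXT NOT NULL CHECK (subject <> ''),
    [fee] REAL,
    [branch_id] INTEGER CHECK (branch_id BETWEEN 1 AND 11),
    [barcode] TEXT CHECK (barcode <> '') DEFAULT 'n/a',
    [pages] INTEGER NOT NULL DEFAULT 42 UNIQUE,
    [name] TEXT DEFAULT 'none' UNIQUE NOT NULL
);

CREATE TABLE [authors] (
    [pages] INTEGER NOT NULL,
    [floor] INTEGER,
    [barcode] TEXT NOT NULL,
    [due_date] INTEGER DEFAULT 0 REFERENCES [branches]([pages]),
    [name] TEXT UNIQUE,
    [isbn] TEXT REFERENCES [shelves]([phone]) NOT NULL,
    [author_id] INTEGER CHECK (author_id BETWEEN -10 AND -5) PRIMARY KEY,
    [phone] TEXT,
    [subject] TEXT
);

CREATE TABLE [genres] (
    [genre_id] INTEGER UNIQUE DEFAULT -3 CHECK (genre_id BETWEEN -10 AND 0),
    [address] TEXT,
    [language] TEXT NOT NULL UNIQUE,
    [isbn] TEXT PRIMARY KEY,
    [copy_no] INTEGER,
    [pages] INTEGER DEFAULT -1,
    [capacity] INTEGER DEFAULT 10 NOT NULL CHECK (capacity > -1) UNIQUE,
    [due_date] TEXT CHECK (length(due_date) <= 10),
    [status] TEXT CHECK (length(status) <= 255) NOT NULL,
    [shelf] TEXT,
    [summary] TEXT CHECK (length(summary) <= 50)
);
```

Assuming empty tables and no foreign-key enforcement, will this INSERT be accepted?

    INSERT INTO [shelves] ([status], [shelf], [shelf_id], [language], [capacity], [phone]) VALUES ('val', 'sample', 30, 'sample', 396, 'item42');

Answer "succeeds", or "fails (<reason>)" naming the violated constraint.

NOT NULL columns: phone is supplied; status is supplied.
CHECK constraints: 396 satisfies (capacity >= 1); 'item42' satisfies (length(phone) <= 50).
No constraint is violated.

succeeds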